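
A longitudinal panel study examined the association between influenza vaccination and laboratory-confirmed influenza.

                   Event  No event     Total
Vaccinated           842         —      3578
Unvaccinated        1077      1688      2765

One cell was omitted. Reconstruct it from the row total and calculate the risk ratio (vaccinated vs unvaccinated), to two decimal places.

The missing cell is in the exposed row: 3578 − 842 = 2736.
So a = 842, b = 2736, c = 1077, d = 1688.
RR = [a/(a+b)] / [c/(c+d)] = (842/3578) / (1077/2765) = 0.23533/0.38951 = 0.60416

0.60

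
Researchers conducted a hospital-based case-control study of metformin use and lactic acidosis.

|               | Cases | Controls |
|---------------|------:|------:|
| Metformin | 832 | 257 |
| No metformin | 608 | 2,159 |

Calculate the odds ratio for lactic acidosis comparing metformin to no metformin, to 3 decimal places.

Cells: a = 832, b = 257, c = 608, d = 2159.
OR = (a·d)/(b·c) = (832 × 2159) / (257 × 608) = 1796288 / 156256 = 11.49580
The odds of lactic acidosis are about 11.50 times as high in the metformin group.

11.496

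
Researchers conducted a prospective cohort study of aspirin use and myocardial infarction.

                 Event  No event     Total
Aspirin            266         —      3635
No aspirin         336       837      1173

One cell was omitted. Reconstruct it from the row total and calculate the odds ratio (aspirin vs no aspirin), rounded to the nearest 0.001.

0.197

The missing cell is in the exposed row: 3635 − 266 = 3369.
So a = 266, b = 3369, c = 336, d = 837.
OR = (a·d)/(b·c) = (266 × 837) / (3369 × 336) = 222642 / 1131984 = 0.19668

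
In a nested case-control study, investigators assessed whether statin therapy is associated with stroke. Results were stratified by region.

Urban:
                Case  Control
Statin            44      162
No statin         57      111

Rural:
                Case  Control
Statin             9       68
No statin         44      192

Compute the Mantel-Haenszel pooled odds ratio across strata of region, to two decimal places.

0.54

OR_MH = Σ(aᵢdᵢ/nᵢ) / Σ(bᵢcᵢ/nᵢ), where nᵢ is the stratum total.
Stratum 1 (Urban): n = 374; a·d/n = 44·111/374 = 13.0588; b·c/n = 162·57/374 = 24.6898
Stratum 2 (Rural): n = 313; a·d/n = 9·192/313 = 5.5208; b·c/n = 68·44/313 = 9.5591
OR_MH = (13.0588 + 5.5208) / (24.6898 + 9.5591) = 18.5796 / 34.2489 = 0.54249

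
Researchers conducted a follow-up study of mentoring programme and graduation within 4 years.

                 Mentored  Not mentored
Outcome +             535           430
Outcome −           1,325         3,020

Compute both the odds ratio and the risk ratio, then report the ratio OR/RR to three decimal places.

Reading the table with exposure as columns: a = 535 (Mentored, case), b = 1325 (Mentored, non-case), c = 430 (Not mentored, case), d = 3020.
OR = (535·3020)/(1325·430) = 1615700/569750 = 2.83581
Risk in exposed = 535/1860 = 0.28763; risk in unexposed = 430/3450 = 0.12464; RR = 2.30776
OR/RR = 2.83581 / 2.30776 = 1.22881
The outcome is not rare, so the OR lies further from 1 than the RR.

1.229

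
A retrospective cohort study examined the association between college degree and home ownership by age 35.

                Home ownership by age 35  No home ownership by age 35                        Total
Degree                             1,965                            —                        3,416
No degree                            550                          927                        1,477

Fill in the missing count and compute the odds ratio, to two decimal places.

The missing cell is in the exposed row: 3416 − 1965 = 1451.
So a = 1965, b = 1451, c = 550, d = 927.
OR = (a·d)/(b·c) = (1965 × 927) / (1451 × 550) = 1821555 / 798050 = 2.28251

2.28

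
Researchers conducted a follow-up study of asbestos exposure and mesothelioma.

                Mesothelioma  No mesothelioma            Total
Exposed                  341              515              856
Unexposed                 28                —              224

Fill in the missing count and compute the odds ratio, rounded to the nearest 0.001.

4.635

The missing cell is in the unexposed row: 224 − 28 = 196.
So a = 341, b = 515, c = 28, d = 196.
OR = (a·d)/(b·c) = (341 × 196) / (515 × 28) = 66836 / 14420 = 4.63495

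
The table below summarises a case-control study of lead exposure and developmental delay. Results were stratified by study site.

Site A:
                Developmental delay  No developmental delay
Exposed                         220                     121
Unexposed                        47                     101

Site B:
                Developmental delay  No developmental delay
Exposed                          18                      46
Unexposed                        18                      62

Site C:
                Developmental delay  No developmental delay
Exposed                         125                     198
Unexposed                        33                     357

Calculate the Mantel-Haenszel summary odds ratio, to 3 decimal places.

OR_MH = Σ(aᵢdᵢ/nᵢ) / Σ(bᵢcᵢ/nᵢ), where nᵢ is the stratum total.
Stratum 1 (Site A): n = 489; a·d/n = 220·101/489 = 45.4397; b·c/n = 121·47/489 = 11.6299
Stratum 2 (Site B): n = 144; a·d/n = 18·62/144 = 7.7500; b·c/n = 46·18/144 = 5.7500
Stratum 3 (Site C): n = 713; a·d/n = 125·357/713 = 62.5877; b·c/n = 198·33/713 = 9.1641
OR_MH = (45.4397 + 7.7500 + 62.5877) / (11.6299 + 5.7500 + 9.1641) = 115.7773 / 26.5440 = 4.36172

4.362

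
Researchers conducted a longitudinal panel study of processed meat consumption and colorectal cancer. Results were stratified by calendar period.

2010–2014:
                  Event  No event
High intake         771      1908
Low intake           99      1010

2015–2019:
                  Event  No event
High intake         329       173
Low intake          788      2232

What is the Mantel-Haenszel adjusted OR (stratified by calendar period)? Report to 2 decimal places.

OR_MH = Σ(aᵢdᵢ/nᵢ) / Σ(bᵢcᵢ/nᵢ), where nᵢ is the stratum total.
Stratum 1 (2010–2014): n = 3788; a·d/n = 771·1010/3788 = 205.5729; b·c/n = 1908·99/3788 = 49.8659
Stratum 2 (2015–2019): n = 3522; a·d/n = 329·2232/3522 = 208.4974; b·c/n = 173·788/3522 = 38.7064
OR_MH = (205.5729 + 208.4974) / (49.8659 + 38.7064) = 414.0703 / 88.5723 = 4.67494

4.67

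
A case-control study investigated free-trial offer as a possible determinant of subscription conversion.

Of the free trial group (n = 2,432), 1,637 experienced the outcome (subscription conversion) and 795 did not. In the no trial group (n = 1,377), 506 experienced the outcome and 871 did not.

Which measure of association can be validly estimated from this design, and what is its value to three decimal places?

3.544

From the description: a = 1637, b = 795, c = 506, d = 871.
This is a case-control study: participants were sampled on outcome status, so risks in the source population cannot be estimated directly — relative risk is not valid here. The odds ratio is the appropriate measure.
OR = (a·d)/(b·c) = (1637 × 871) / (795 × 506) = 1425827 / 402270 = 3.54445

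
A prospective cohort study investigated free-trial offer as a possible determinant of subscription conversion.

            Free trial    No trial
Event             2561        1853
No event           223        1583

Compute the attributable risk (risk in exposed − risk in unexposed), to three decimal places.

0.381

Reading the table with exposure as columns: a = 2561 (Free trial, case), b = 223 (Free trial, non-case), c = 1853 (No trial, case), d = 1583.
Risk in exposed = 2561/2784 = 0.919899; risk in unexposed = 1853/3436 = 0.539290.
Risk difference = 0.919899 − 0.539290 = 0.380610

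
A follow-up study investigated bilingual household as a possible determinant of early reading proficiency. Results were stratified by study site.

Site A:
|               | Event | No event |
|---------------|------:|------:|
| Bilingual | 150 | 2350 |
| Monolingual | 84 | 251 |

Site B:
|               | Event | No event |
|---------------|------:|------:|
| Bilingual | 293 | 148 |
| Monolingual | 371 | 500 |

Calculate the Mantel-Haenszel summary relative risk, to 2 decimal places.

1.07

RR_MH = Σ(aᵢ·n₀ᵢ/nᵢ) / Σ(cᵢ·n₁ᵢ/nᵢ), with n₁ᵢ = aᵢ+bᵢ (exposed), n₀ᵢ = cᵢ+dᵢ (unexposed), nᵢ = n₁ᵢ+n₀ᵢ.
Stratum 1 (Site A): n₁ = 2500, n₀ = 335, n = 2835; a·n₀/n = 150·335/2835 = 17.7249; c·n₁/n = 84·2500/2835 = 74.0741
Stratum 2 (Site B): n₁ = 441, n₀ = 871, n = 1312; a·n₀/n = 293·871/1312 = 194.5145; c·n₁/n = 371·441/1312 = 124.7035
RR_MH = (17.7249 + 194.5145) / (74.0741 + 124.7035) = 212.2393 / 198.7776 = 1.06772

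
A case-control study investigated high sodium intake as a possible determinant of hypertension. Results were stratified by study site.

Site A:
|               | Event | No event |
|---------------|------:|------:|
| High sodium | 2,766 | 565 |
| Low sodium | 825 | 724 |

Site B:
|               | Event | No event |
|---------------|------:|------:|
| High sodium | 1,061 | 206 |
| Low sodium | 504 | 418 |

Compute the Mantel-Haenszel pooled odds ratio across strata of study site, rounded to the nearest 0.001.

OR_MH = Σ(aᵢdᵢ/nᵢ) / Σ(bᵢcᵢ/nᵢ), where nᵢ is the stratum total.
Stratum 1 (Site A): n = 4880; a·d/n = 2766·724/4880 = 410.3656; b·c/n = 565·825/4880 = 95.5174
Stratum 2 (Site B): n = 2189; a·d/n = 1061·418/2189 = 202.6030; b·c/n = 206·504/2189 = 47.4299
OR_MH = (410.3656 + 202.6030) / (95.5174 + 47.4299) = 612.9686 / 142.9473 = 4.28807

4.288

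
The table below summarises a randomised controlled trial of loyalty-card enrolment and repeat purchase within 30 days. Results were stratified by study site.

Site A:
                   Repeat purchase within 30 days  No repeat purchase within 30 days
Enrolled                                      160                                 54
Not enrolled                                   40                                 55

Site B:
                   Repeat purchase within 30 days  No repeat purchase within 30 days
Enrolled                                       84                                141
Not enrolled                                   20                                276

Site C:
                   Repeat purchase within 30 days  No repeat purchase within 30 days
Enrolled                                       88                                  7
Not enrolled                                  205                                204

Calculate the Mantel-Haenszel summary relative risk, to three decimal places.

2.245

RR_MH = Σ(aᵢ·n₀ᵢ/nᵢ) / Σ(cᵢ·n₁ᵢ/nᵢ), with n₁ᵢ = aᵢ+bᵢ (exposed), n₀ᵢ = cᵢ+dᵢ (unexposed), nᵢ = n₁ᵢ+n₀ᵢ.
Stratum 1 (Site A): n₁ = 214, n₀ = 95, n = 309; a·n₀/n = 160·95/309 = 49.1909; c·n₁/n = 40·214/309 = 27.7023
Stratum 2 (Site B): n₁ = 225, n₀ = 296, n = 521; a·n₀/n = 84·296/521 = 47.7236; c·n₁/n = 20·225/521 = 8.6372
Stratum 3 (Site C): n₁ = 95, n₀ = 409, n = 504; a·n₀/n = 88·409/504 = 71.4127; c·n₁/n = 205·95/504 = 38.6409
RR_MH = (49.1909 + 47.7236 + 71.4127) / (27.7023 + 8.6372 + 38.6409) = 168.3272 / 74.9804 = 2.24495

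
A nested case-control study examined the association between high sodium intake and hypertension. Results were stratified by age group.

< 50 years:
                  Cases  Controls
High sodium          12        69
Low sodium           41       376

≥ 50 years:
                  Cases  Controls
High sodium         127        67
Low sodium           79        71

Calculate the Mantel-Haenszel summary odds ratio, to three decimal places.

1.674

OR_MH = Σ(aᵢdᵢ/nᵢ) / Σ(bᵢcᵢ/nᵢ), where nᵢ is the stratum total.
Stratum 1 (< 50 years): n = 498; a·d/n = 12·376/498 = 9.0602; b·c/n = 69·41/498 = 5.6807
Stratum 2 (≥ 50 years): n = 344; a·d/n = 127·71/344 = 26.2122; b·c/n = 67·79/344 = 15.3866
OR_MH = (9.0602 + 26.2122) / (5.6807 + 15.3866) = 35.2725 / 21.0674 = 1.67427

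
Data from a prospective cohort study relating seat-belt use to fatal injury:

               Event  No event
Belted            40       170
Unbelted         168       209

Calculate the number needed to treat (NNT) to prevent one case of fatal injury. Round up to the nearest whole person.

Risk in treated group = 40/210 = 0.19048; risk in control = 168/377 = 0.44562.
Absolute risk reduction = 0.44562 − 0.19048 = 0.25515
NNT = 1 / ARR = 1 / 0.25515 = 3.919 → round up → 4

4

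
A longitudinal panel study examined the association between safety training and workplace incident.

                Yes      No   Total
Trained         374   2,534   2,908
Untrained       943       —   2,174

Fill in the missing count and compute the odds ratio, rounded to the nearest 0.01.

0.19

The missing cell is in the unexposed row: 2174 − 943 = 1231.
So a = 374, b = 2534, c = 943, d = 1231.
OR = (a·d)/(b·c) = (374 × 1231) / (2534 × 943) = 460394 / 2389562 = 0.19267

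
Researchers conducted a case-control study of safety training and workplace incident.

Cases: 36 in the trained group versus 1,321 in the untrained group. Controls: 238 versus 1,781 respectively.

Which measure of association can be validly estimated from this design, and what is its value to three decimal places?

0.204

From the description: a = 36, b = 238, c = 1321, d = 1781.
This is a case-control study: participants were sampled on outcome status, so risks in the source population cannot be estimated directly — relative risk is not valid here. The odds ratio is the appropriate measure.
OR = (a·d)/(b·c) = (36 × 1781) / (238 × 1321) = 64116 / 314398 = 0.20393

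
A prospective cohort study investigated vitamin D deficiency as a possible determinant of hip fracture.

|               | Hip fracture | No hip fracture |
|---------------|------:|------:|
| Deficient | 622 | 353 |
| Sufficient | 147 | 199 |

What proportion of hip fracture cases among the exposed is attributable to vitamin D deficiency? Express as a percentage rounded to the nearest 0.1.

33.4

Cells: a = 622, b = 353, c = 147, d = 199.
Risk in exposed = 622/975 = 0.63795; risk in unexposed = 147/346 = 0.42486.
RR = 0.63795/0.42486 = 1.50157
AR% = (RR − 1)/RR × 100 = (1.50157 − 1)/1.50157 × 100 = 33.4029%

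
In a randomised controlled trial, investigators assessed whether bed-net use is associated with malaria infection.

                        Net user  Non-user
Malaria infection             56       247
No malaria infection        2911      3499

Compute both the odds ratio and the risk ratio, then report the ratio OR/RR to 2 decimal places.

0.95

Reading the table with exposure as columns: a = 56 (Net user, case), b = 2911 (Net user, non-case), c = 247 (Non-user, case), d = 3499.
OR = (56·3499)/(2911·247) = 195944/719017 = 0.27252
Risk in exposed = 56/2967 = 0.01887; risk in unexposed = 247/3746 = 0.06594; RR = 0.28625
OR/RR = 0.27252 / 0.28625 = 0.95203
The outcome is rare in both groups, so OR ≈ RR (ratio near 1).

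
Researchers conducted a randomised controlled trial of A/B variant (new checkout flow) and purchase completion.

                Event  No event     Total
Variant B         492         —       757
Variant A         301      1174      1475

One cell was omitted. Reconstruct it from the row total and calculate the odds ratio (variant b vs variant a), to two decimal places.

The missing cell is in the exposed row: 757 − 492 = 265.
So a = 492, b = 265, c = 301, d = 1174.
OR = (a·d)/(b·c) = (492 × 1174) / (265 × 301) = 577608 / 79765 = 7.24137

7.24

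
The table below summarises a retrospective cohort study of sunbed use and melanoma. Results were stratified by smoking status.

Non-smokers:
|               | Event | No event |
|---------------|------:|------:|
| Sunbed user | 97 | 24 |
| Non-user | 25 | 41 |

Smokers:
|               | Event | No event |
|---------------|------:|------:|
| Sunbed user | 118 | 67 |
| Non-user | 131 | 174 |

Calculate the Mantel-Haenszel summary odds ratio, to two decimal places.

2.99

OR_MH = Σ(aᵢdᵢ/nᵢ) / Σ(bᵢcᵢ/nᵢ), where nᵢ is the stratum total.
Stratum 1 (Non-smokers): n = 187; a·d/n = 97·41/187 = 21.2674; b·c/n = 24·25/187 = 3.2086
Stratum 2 (Smokers): n = 490; a·d/n = 118·174/490 = 41.9020; b·c/n = 67·131/490 = 17.9122
OR_MH = (21.2674 + 41.9020) / (3.2086 + 17.9122) = 63.1694 / 21.1208 = 2.99086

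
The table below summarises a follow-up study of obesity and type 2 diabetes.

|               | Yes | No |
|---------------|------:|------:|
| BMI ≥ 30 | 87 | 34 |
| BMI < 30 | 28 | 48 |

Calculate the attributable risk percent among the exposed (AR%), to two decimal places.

48.76

Cells: a = 87, b = 34, c = 28, d = 48.
Risk in exposed = 87/121 = 0.71901; risk in unexposed = 28/76 = 0.36842.
RR = 0.71901/0.36842 = 1.95159
AR% = (RR − 1)/RR × 100 = (1.95159 − 1)/1.95159 × 100 = 48.7598%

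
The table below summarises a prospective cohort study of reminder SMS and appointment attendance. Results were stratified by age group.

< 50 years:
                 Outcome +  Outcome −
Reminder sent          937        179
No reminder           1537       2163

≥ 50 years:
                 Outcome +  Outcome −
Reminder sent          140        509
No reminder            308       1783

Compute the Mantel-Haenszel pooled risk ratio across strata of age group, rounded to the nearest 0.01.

1.93

RR_MH = Σ(aᵢ·n₀ᵢ/nᵢ) / Σ(cᵢ·n₁ᵢ/nᵢ), with n₁ᵢ = aᵢ+bᵢ (exposed), n₀ᵢ = cᵢ+dᵢ (unexposed), nᵢ = n₁ᵢ+n₀ᵢ.
Stratum 1 (< 50 years): n₁ = 1116, n₀ = 3700, n = 4816; a·n₀/n = 937·3700/4816 = 719.8713; c·n₁/n = 1537·1116/4816 = 356.1653
Stratum 2 (≥ 50 years): n₁ = 649, n₀ = 2091, n = 2740; a·n₀/n = 140·2091/2740 = 106.8394; c·n₁/n = 308·649/2740 = 72.9533
RR_MH = (719.8713 + 106.8394) / (356.1653 + 72.9533) = 826.7107 / 429.1186 = 1.92653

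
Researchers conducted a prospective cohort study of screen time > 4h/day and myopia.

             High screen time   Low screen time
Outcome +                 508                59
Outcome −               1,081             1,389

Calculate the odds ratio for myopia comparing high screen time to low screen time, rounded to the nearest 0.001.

Reading the table with exposure as columns: a = 508 (High screen time, case), b = 1081 (High screen time, non-case), c = 59 (Low screen time, case), d = 1389.
OR = (a·d)/(b·c) = (508 × 1389) / (1081 × 59) = 705612 / 63779 = 11.06339
The odds of myopia are about 11.06 times as high in the high screen time group.

11.063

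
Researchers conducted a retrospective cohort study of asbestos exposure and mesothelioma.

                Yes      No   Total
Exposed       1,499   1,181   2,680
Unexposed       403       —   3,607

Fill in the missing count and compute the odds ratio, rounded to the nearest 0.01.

10.09

The missing cell is in the unexposed row: 3607 − 403 = 3204.
So a = 1499, b = 1181, c = 403, d = 3204.
OR = (a·d)/(b·c) = (1499 × 3204) / (1181 × 403) = 4802796 / 475943 = 10.09112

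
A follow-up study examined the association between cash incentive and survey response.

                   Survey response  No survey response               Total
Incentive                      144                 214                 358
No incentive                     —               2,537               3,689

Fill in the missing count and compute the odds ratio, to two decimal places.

1.48

The missing cell is in the unexposed row: 3689 − 2537 = 1152.
So a = 144, b = 214, c = 1152, d = 2537.
OR = (a·d)/(b·c) = (144 × 2537) / (214 × 1152) = 365328 / 246528 = 1.48189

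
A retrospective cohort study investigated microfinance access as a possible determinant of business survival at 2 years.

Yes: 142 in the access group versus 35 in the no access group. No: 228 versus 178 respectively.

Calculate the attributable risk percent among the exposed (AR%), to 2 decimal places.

57.18

From the description: a = 142, b = 228, c = 35, d = 178.
Risk in exposed = 142/370 = 0.38378; risk in unexposed = 35/213 = 0.16432.
RR = 0.38378/0.16432 = 2.33560
AR% = (RR − 1)/RR × 100 = (2.33560 − 1)/2.33560 × 100 = 57.1844%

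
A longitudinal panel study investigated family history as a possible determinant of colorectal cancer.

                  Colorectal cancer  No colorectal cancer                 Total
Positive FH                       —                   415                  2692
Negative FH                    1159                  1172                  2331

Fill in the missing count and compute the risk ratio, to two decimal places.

1.70

The missing cell is in the exposed row: 2692 − 415 = 2277.
So a = 2277, b = 415, c = 1159, d = 1172.
RR = [a/(a+b)] / [c/(c+d)] = (2277/2692) / (1159/2331) = 0.84584/0.49721 = 1.70117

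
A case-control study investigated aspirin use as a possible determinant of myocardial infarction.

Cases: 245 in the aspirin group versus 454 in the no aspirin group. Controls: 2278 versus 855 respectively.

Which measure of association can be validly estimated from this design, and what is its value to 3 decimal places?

From the description: a = 245, b = 2278, c = 454, d = 855.
This is a case-control study: participants were sampled on outcome status, so risks in the source population cannot be estimated directly — relative risk is not valid here. The odds ratio is the appropriate measure.
OR = (a·d)/(b·c) = (245 × 855) / (2278 × 454) = 209475 / 1034212 = 0.20255

0.203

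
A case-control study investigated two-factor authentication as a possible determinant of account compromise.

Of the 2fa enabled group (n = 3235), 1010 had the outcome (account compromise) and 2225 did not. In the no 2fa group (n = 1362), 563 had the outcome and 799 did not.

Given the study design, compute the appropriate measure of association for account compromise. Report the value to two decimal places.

0.64

From the description: a = 1010, b = 2225, c = 563, d = 799.
This is a case-control study: participants were sampled on outcome status, so risks in the source population cannot be estimated directly — relative risk is not valid here. The odds ratio is the appropriate measure.
OR = (a·d)/(b·c) = (1010 × 799) / (2225 × 563) = 806990 / 1252675 = 0.64421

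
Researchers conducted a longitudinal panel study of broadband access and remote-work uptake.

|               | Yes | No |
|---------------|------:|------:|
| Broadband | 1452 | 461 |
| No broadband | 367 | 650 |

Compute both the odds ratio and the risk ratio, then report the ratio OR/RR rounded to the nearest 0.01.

2.65

Cells: a = 1452, b = 461, c = 367, d = 650.
OR = (1452·650)/(461·367) = 943800/169187 = 5.57844
Risk in exposed = 1452/1913 = 0.75902; risk in unexposed = 367/1017 = 0.36087; RR = 2.10333
OR/RR = 5.57844 / 2.10333 = 2.65220
The outcome is not rare, so the OR lies further from 1 than the RR.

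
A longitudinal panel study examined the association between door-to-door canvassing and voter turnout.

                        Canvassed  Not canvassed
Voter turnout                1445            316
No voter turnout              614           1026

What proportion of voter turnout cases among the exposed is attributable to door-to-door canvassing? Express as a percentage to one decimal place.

66.4

Reading the table with exposure as columns: a = 1445 (Canvassed, case), b = 614 (Canvassed, non-case), c = 316 (Not canvassed, case), d = 1026.
Risk in exposed = 1445/2059 = 0.70180; risk in unexposed = 316/1342 = 0.23547.
RR = 0.70180/0.23547 = 2.98042
AR% = (RR − 1)/RR × 100 = (2.98042 − 1)/2.98042 × 100 = 66.4476%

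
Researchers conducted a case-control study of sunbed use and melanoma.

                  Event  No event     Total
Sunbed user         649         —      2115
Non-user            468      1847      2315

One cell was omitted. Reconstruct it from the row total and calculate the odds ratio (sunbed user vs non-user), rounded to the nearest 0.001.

1.747

The missing cell is in the exposed row: 2115 − 649 = 1466.
So a = 649, b = 1466, c = 468, d = 1847.
OR = (a·d)/(b·c) = (649 × 1847) / (1466 × 468) = 1198703 / 686088 = 1.74716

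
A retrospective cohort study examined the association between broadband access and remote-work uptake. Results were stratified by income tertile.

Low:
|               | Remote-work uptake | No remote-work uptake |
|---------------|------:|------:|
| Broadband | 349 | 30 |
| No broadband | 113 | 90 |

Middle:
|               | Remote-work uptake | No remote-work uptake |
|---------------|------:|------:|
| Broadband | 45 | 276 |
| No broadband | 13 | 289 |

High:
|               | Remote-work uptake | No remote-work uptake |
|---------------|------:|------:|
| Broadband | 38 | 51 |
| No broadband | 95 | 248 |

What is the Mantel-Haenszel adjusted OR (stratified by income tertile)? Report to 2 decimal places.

OR_MH = Σ(aᵢdᵢ/nᵢ) / Σ(bᵢcᵢ/nᵢ), where nᵢ is the stratum total.
Stratum 1 (Low): n = 582; a·d/n = 349·90/582 = 53.9691; b·c/n = 30·113/582 = 5.8247
Stratum 2 (Middle): n = 623; a·d/n = 45·289/623 = 20.8748; b·c/n = 276·13/623 = 5.7592
Stratum 3 (High): n = 432; a·d/n = 38·248/432 = 21.8148; b·c/n = 51·95/432 = 11.2153
OR_MH = (53.9691 + 20.8748 + 21.8148) / (5.8247 + 5.7592 + 11.2153) = 96.6587 / 22.7992 = 4.23956

4.24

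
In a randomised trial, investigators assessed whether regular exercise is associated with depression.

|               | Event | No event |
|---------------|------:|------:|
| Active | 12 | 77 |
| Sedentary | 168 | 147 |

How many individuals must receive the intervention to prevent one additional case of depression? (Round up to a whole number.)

Risk in treated group = 12/89 = 0.13483; risk in control = 168/315 = 0.53333.
Absolute risk reduction = 0.53333 − 0.13483 = 0.39850
NNT = 1 / ARR = 1 / 0.39850 = 2.509 → round up → 3

3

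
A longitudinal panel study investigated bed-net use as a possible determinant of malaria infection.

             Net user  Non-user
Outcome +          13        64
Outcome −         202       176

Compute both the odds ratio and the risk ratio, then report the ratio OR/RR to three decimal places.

0.781

Reading the table with exposure as columns: a = 13 (Net user, case), b = 202 (Net user, non-case), c = 64 (Non-user, case), d = 176.
OR = (13·176)/(202·64) = 2288/12928 = 0.17698
Risk in exposed = 13/215 = 0.06047; risk in unexposed = 64/240 = 0.26667; RR = 0.22674
OR/RR = 0.17698 / 0.22674 = 0.78053
The outcome is not rare, so the OR lies further from 1 than the RR.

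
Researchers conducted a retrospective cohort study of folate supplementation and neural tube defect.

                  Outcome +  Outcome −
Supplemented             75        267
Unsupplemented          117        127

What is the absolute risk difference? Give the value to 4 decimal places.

Cells: a = 75, b = 267, c = 117, d = 127.
Risk in exposed = 75/342 = 0.219298; risk in unexposed = 117/244 = 0.479508.
Risk difference = 0.219298 − 0.479508 = -0.260210

-0.2602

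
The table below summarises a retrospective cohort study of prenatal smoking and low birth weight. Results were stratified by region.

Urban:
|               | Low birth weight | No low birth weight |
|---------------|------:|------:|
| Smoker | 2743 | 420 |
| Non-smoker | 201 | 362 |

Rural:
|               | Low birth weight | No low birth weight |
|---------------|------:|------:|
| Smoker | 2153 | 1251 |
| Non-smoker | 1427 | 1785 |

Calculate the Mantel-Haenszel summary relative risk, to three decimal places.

RR_MH = Σ(aᵢ·n₀ᵢ/nᵢ) / Σ(cᵢ·n₁ᵢ/nᵢ), with n₁ᵢ = aᵢ+bᵢ (exposed), n₀ᵢ = cᵢ+dᵢ (unexposed), nᵢ = n₁ᵢ+n₀ᵢ.
Stratum 1 (Urban): n₁ = 3163, n₀ = 563, n = 3726; a·n₀/n = 2743·563/3726 = 414.4683; c·n₁/n = 201·3163/3726 = 170.6288
Stratum 2 (Rural): n₁ = 3404, n₀ = 3212, n = 6616; a·n₀/n = 2153·3212/6616 = 1045.2594; c·n₁/n = 1427·3404/6616 = 734.2062
RR_MH = (414.4683 + 1045.2594) / (170.6288 + 734.2062) = 1459.7277 / 904.8350 = 1.61325

1.613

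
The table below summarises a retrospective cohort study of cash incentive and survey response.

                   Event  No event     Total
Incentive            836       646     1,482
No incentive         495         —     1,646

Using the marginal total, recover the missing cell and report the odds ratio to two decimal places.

3.01

The missing cell is in the unexposed row: 1646 − 495 = 1151.
So a = 836, b = 646, c = 495, d = 1151.
OR = (a·d)/(b·c) = (836 × 1151) / (646 × 495) = 962236 / 319770 = 3.00915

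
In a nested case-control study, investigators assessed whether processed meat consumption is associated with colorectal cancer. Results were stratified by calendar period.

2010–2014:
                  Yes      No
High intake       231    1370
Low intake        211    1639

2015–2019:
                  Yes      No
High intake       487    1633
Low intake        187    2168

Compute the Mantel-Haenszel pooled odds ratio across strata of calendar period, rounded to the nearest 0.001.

OR_MH = Σ(aᵢdᵢ/nᵢ) / Σ(bᵢcᵢ/nᵢ), where nᵢ is the stratum total.
Stratum 1 (2010–2014): n = 3451; a·d/n = 231·1639/3451 = 109.7099; b·c/n = 1370·211/3451 = 83.7641
Stratum 2 (2015–2019): n = 4475; a·d/n = 487·2168/4475 = 235.9365; b·c/n = 1633·187/4475 = 68.2393
OR_MH = (109.7099 + 235.9365) / (83.7641 + 68.2393) = 345.6465 / 152.0035 = 2.27394

2.274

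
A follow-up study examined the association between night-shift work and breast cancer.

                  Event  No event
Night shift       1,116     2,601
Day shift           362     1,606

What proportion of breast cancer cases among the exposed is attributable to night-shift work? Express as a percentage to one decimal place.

Cells: a = 1116, b = 2601, c = 362, d = 1606.
Risk in exposed = 1116/3717 = 0.30024; risk in unexposed = 362/1968 = 0.18394.
RR = 0.30024/0.18394 = 1.63226
AR% = (RR − 1)/RR × 100 = (1.63226 − 1)/1.63226 × 100 = 38.7351%

38.7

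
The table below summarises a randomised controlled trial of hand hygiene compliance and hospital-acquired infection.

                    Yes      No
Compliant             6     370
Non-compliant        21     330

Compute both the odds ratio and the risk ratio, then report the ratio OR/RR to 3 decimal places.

0.955

Cells: a = 6, b = 370, c = 21, d = 330.
OR = (6·330)/(370·21) = 1980/7770 = 0.25483
Risk in exposed = 6/376 = 0.01596; risk in unexposed = 21/351 = 0.05983; RR = 0.26672
OR/RR = 0.25483 / 0.26672 = 0.95542
The outcome is rare in both groups, so OR ≈ RR (ratio near 1).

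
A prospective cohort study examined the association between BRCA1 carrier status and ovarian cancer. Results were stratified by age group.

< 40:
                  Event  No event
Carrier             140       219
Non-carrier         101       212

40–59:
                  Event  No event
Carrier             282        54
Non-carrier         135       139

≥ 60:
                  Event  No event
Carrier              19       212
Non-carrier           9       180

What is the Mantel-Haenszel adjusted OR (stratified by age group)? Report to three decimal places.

2.359

OR_MH = Σ(aᵢdᵢ/nᵢ) / Σ(bᵢcᵢ/nᵢ), where nᵢ is the stratum total.
Stratum 1 (< 40): n = 672; a·d/n = 140·212/672 = 44.1667; b·c/n = 219·101/672 = 32.9152
Stratum 2 (40–59): n = 610; a·d/n = 282·139/610 = 64.2590; b·c/n = 54·135/610 = 11.9508
Stratum 3 (≥ 60): n = 420; a·d/n = 19·180/420 = 8.1429; b·c/n = 212·9/420 = 4.5429
OR_MH = (44.1667 + 64.2590 + 8.1429) / (32.9152 + 11.9508 + 4.5429) = 116.5685 / 49.4089 = 2.35926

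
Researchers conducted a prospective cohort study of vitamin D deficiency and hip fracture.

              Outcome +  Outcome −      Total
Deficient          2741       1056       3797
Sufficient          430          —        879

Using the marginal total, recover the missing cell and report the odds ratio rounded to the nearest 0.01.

The missing cell is in the unexposed row: 879 − 430 = 449.
So a = 2741, b = 1056, c = 430, d = 449.
OR = (a·d)/(b·c) = (2741 × 449) / (1056 × 430) = 1230709 / 454080 = 2.71034

2.71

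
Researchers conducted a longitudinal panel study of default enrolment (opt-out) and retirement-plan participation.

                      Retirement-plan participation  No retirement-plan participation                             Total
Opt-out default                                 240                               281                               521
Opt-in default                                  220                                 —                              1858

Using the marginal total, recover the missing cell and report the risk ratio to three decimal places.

The missing cell is in the unexposed row: 1858 − 220 = 1638.
So a = 240, b = 281, c = 220, d = 1638.
RR = [a/(a+b)] / [c/(c+d)] = (240/521) / (220/1858) = 0.46065/0.11841 = 3.89042

3.890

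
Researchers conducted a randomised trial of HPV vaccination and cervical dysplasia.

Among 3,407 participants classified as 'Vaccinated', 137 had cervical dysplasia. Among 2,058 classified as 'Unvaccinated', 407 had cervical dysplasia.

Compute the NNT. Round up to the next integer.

7

Risk in treated group = 137/3407 = 0.04021; risk in control = 407/2058 = 0.19776.
Absolute risk reduction = 0.19776 − 0.04021 = 0.15755
NNT = 1 / ARR = 1 / 0.15755 = 6.347 → round up → 7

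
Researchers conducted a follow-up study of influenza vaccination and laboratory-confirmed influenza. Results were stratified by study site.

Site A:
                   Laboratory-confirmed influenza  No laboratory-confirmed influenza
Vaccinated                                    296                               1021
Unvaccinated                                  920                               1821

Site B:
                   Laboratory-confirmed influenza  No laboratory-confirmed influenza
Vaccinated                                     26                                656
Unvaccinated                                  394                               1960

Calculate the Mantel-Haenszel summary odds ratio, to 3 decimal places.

OR_MH = Σ(aᵢdᵢ/nᵢ) / Σ(bᵢcᵢ/nᵢ), where nᵢ is the stratum total.
Stratum 1 (Site A): n = 4058; a·d/n = 296·1821/4058 = 132.8280; b·c/n = 1021·920/4058 = 231.4736
Stratum 2 (Site B): n = 3036; a·d/n = 26·1960/3036 = 16.7852; b·c/n = 656·394/3036 = 85.1331
OR_MH = (132.8280 + 16.7852) / (231.4736 + 85.1331) = 149.6132 / 316.6067 = 0.47255

0.473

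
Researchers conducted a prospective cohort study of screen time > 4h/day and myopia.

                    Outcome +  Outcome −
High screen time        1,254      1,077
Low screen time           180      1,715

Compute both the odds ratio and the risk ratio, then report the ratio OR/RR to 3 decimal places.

Cells: a = 1254, b = 1077, c = 180, d = 1715.
OR = (1254·1715)/(1077·180) = 2150610/193860 = 11.09362
Risk in exposed = 1254/2331 = 0.53797; risk in unexposed = 180/1895 = 0.09499; RR = 5.66359
OR/RR = 11.09362 / 5.66359 = 1.95876
The outcome is not rare, so the OR lies further from 1 than the RR.

1.959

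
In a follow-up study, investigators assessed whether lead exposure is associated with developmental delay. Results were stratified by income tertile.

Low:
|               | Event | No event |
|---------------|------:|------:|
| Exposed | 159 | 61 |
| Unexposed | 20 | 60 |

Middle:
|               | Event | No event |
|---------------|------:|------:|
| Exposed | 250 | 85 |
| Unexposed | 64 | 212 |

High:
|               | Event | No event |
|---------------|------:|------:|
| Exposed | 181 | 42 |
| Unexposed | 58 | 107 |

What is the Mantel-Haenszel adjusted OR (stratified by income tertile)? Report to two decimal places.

OR_MH = Σ(aᵢdᵢ/nᵢ) / Σ(bᵢcᵢ/nᵢ), where nᵢ is the stratum total.
Stratum 1 (Low): n = 300; a·d/n = 159·60/300 = 31.8000; b·c/n = 61·20/300 = 4.0667
Stratum 2 (Middle): n = 611; a·d/n = 250·212/611 = 86.7430; b·c/n = 85·64/611 = 8.9034
Stratum 3 (High): n = 388; a·d/n = 181·107/388 = 49.9149; b·c/n = 42·58/388 = 6.2784
OR_MH = (31.8000 + 86.7430 + 49.9149) / (4.0667 + 8.9034 + 6.2784) = 168.4580 / 19.2485 = 8.75177

8.75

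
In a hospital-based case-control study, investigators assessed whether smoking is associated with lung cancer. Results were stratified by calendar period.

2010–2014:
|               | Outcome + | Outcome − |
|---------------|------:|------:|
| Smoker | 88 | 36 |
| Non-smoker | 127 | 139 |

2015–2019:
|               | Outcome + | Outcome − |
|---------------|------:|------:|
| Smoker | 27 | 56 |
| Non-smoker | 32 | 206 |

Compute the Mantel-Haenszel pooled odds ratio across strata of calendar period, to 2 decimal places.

2.81

OR_MH = Σ(aᵢdᵢ/nᵢ) / Σ(bᵢcᵢ/nᵢ), where nᵢ is the stratum total.
Stratum 1 (2010–2014): n = 390; a·d/n = 88·139/390 = 31.3641; b·c/n = 36·127/390 = 11.7231
Stratum 2 (2015–2019): n = 321; a·d/n = 27·206/321 = 17.3271; b·c/n = 56·32/321 = 5.5826
OR_MH = (31.3641 + 17.3271) / (11.7231 + 5.5826) = 48.6912 / 17.3056 = 2.81360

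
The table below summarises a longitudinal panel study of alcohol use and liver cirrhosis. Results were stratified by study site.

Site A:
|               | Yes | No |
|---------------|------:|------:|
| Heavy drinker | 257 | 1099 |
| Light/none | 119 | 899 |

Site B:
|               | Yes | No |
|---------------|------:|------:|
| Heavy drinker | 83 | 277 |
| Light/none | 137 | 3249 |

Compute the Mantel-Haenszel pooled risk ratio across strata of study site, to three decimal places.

RR_MH = Σ(aᵢ·n₀ᵢ/nᵢ) / Σ(cᵢ·n₁ᵢ/nᵢ), with n₁ᵢ = aᵢ+bᵢ (exposed), n₀ᵢ = cᵢ+dᵢ (unexposed), nᵢ = n₁ᵢ+n₀ᵢ.
Stratum 1 (Site A): n₁ = 1356, n₀ = 1018, n = 2374; a·n₀/n = 257·1018/2374 = 110.2047; c·n₁/n = 119·1356/2374 = 67.9714
Stratum 2 (Site B): n₁ = 360, n₀ = 3386, n = 3746; a·n₀/n = 83·3386/3746 = 75.0235; c·n₁/n = 137·360/3746 = 13.1660
RR_MH = (110.2047 + 75.0235) / (67.9714 + 13.1660) = 185.2282 / 81.1374 = 2.28290

2.283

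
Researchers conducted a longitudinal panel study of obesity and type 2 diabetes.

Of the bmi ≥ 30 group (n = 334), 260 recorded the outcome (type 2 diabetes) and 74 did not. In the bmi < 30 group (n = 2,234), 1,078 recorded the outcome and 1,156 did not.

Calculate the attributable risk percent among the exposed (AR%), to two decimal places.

38.01

From the description: a = 260, b = 74, c = 1078, d = 1156.
Risk in exposed = 260/334 = 0.77844; risk in unexposed = 1078/2234 = 0.48254.
RR = 0.77844/0.48254 = 1.61321
AR% = (RR − 1)/RR × 100 = (1.61321 − 1)/1.61321 × 100 = 38.0118%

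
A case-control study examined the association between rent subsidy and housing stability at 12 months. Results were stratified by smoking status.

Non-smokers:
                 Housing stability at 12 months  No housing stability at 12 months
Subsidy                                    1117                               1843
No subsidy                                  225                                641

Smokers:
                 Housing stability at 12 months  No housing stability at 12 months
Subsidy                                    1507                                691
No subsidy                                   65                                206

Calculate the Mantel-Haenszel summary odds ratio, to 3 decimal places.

OR_MH = Σ(aᵢdᵢ/nᵢ) / Σ(bᵢcᵢ/nᵢ), where nᵢ is the stratum total.
Stratum 1 (Non-smokers): n = 3826; a·d/n = 1117·641/3826 = 187.1398; b·c/n = 1843·225/3826 = 108.3834
Stratum 2 (Smokers): n = 2469; a·d/n = 1507·206/2469 = 125.7359; b·c/n = 691·65/2469 = 18.1916
OR_MH = (187.1398 + 125.7359) / (108.3834 + 18.1916) = 312.8758 / 126.5750 = 2.47186

2.472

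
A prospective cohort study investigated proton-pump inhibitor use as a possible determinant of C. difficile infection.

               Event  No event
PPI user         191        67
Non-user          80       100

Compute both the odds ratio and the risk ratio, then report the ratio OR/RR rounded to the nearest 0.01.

2.14

Cells: a = 191, b = 67, c = 80, d = 100.
OR = (191·100)/(67·80) = 19100/5360 = 3.56343
Risk in exposed = 191/258 = 0.74031; risk in unexposed = 80/180 = 0.44444; RR = 1.66570
OR/RR = 3.56343 / 1.66570 = 2.13930
The outcome is not rare, so the OR lies further from 1 than the RR.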